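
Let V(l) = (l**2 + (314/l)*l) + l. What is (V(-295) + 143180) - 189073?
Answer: 41151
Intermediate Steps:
V(l) = 314 + l + l**2 (V(l) = (l**2 + 314) + l = (314 + l**2) + l = 314 + l + l**2)
(V(-295) + 143180) - 189073 = ((314 - 295 + (-295)**2) + 143180) - 189073 = ((314 - 295 + 87025) + 143180) - 189073 = (87044 + 143180) - 189073 = 230224 - 189073 = 41151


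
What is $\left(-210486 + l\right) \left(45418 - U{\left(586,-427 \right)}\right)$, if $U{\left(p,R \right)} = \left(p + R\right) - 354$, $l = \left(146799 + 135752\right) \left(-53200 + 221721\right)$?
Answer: $2171888838641605$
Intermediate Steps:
$l = 47615777071$ ($l = 282551 \cdot 168521 = 47615777071$)
$U{\left(p,R \right)} = -354 + R + p$ ($U{\left(p,R \right)} = \left(R + p\right) - 354 = -354 + R + p$)
$\left(-210486 + l\right) \left(45418 - U{\left(586,-427 \right)}\right) = \left(-210486 + 47615777071\right) \left(45418 - \left(-354 - 427 + 586\right)\right) = 47615566585 \left(45418 - -195\right) = 47615566585 \left(45418 + 195\right) = 47615566585 \cdot 45613 = 2171888838641605$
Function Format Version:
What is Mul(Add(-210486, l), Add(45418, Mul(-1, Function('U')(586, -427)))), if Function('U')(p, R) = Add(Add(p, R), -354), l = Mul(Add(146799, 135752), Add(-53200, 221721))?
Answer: 2171888838641605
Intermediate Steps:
l = 47615777071 (l = Mul(282551, 168521) = 47615777071)
Function('U')(p, R) = Add(-354, R, p) (Function('U')(p, R) = Add(Add(R, p), -354) = Add(-354, R, p))
Mul(Add(-210486, l), Add(45418, Mul(-1, Function('U')(586, -427)))) = Mul(Add(-210486, 47615777071), Add(45418, Mul(-1, Add(-354, -427, 586)))) = Mul(47615566585, Add(45418, Mul(-1, -195))) = Mul(47615566585, Add(45418, 195)) = Mul(47615566585, 45613) = 2171888838641605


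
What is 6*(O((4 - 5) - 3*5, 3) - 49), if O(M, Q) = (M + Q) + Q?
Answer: -354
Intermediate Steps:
O(M, Q) = M + 2*Q
6*(O((4 - 5) - 3*5, 3) - 49) = 6*((((4 - 5) - 3*5) + 2*3) - 49) = 6*(((-1 - 15) + 6) - 49) = 6*((-16 + 6) - 49) = 6*(-10 - 49) = 6*(-59) = -354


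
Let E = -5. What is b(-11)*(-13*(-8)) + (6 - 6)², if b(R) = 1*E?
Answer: -520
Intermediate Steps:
b(R) = -5 (b(R) = 1*(-5) = -5)
b(-11)*(-13*(-8)) + (6 - 6)² = -(-65)*(-8) + (6 - 6)² = -5*104 + 0² = -520 + 0 = -520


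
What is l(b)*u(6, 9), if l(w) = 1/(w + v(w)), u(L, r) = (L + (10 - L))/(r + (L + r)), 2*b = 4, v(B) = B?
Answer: 5/48 ≈ 0.10417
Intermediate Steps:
b = 2 (b = (½)*4 = 2)
u(L, r) = 10/(L + 2*r)
l(w) = 1/(2*w) (l(w) = 1/(w + w) = 1/(2*w))
l(b)*u(6, 9) = ((½)/2)*(10/(6 + 2*9)) = ((½)*(½))*(10/(6 + 18)) = (10/24)/4 = (10*(1/24))/4 = (¼)*(5/12) = 5/48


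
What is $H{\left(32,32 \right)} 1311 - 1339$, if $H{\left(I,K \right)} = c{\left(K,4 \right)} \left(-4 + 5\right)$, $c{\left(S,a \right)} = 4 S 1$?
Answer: $166469$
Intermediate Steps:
$c{\left(S,a \right)} = 4 S$
$H{\left(I,K \right)} = 4 K$ ($H{\left(I,K \right)} = 4 K \left(-4 + 5\right) = 4 K 1 = 4 K$)
$H{\left(32,32 \right)} 1311 - 1339 = 4 \cdot 32 \cdot 1311 - 1339 = 128 \cdot 1311 - 1339 = 167808 - 1339 = 166469$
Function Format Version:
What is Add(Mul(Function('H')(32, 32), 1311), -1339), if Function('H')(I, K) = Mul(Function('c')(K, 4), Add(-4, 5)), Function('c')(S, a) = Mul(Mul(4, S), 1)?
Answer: 166469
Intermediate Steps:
Function('c')(S, a) = Mul(4, S)
Function('H')(I, K) = Mul(4, K) (Function('H')(I, K) = Mul(Mul(4, K), Add(-4, 5)) = Mul(Mul(4, K), 1) = Mul(4, K))
Add(Mul(Function('H')(32, 32), 1311), -1339) = Add(Mul(Mul(4, 32), 1311), -1339) = Add(Mul(128, 1311), -1339) = Add(167808, -1339) = 166469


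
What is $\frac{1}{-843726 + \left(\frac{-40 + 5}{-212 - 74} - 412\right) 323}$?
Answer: $- \frac{286}{279354067} \approx -1.0238 \cdot 10^{-6}$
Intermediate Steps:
$\frac{1}{-843726 + \left(\frac{-40 + 5}{-212 - 74} - 412\right) 323} = \frac{1}{-843726 + \left(- \frac{35}{-286} - 412\right) 323} = \frac{1}{-843726 + \left(\left(-35\right) \left(- \frac{1}{286}\right) - 412\right) 323} = \frac{1}{-843726 + \left(\frac{35}{286} - 412\right) 323} = \frac{1}{-843726 - \frac{38048431}{286}} = \frac{1}{- \frac{279354067}{286}} = - \frac{286}{279354067}$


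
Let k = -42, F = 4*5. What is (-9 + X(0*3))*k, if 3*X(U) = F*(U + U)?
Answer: 378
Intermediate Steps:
F = 20
X(U) = 40*U/3 (X(U) = (20*(U + U))/3 = (20*(2*U))/3 = (40*U)/3 = 40*U/3)
(-9 + X(0*3))*k = (-9 + 40*(0*3)/3)*(-42) = (-9 + (40/3)*0)*(-42) = (-9 + 0)*(-42) = -9*(-42) = 378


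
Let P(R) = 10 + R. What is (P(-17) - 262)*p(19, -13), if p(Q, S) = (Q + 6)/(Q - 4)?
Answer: -1345/3 ≈ -448.33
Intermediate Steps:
p(Q, S) = (6 + Q)/(-4 + Q)
(P(-17) - 262)*p(19, -13) = ((10 - 17) - 262)*((6 + 19)/(-4 + 19)) = (-7 - 262)*(25/15) = -269*25/15 = -269*5/3 = -1345/3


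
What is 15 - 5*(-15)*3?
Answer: 240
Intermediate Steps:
15 - 5*(-15)*3 = 15 + 75*3 = 15 + 225 = 240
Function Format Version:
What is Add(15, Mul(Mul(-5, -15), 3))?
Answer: 240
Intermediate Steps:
Add(15, Mul(Mul(-5, -15), 3)) = Add(15, Mul(75, 3)) = Add(15, 225) = 240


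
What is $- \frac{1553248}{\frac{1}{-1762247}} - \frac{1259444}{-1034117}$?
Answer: $\frac{2830591906793469396}{1034117} \approx 2.7372 \cdot 10^{12}$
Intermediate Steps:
$- \frac{1553248}{\frac{1}{-1762247}} - \frac{1259444}{-1034117} = - \frac{1553248}{- \frac{1}{1762247}} - - \frac{1259444}{1034117} = \left(-1553248\right) \left(-1762247\right) + \frac{1259444}{1034117} = 2737206628256 + \frac{1259444}{1034117} = \frac{2830591906793469396}{1034117}$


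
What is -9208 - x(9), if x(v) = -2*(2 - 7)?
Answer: -9218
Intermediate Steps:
x(v) = 10 (x(v) = -2*(-5) = 10)
-9208 - x(9) = -9208 - 1*10 = -9208 - 10 = -9218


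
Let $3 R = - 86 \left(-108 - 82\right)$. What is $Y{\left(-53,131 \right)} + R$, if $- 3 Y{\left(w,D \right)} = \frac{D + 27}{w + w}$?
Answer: $\frac{866099}{159} \approx 5447.2$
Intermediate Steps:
$Y{\left(w,D \right)} = - \frac{27 + D}{6 w}$ ($Y{\left(w,D \right)} = - \frac{\left(D + 27\right) \frac{1}{w + w}}{3} = - \frac{\left(27 + D\right) \frac{1}{2 w}}{3} = - \frac{\frac{1}{2} \frac{1}{w} \left(27 + D\right)}{3} = - \frac{27 + D}{6 w}$)
$R = \frac{16340}{3}$ ($R = \frac{\left(-86\right) \left(-108 - 82\right)}{3} = \frac{\left(-86\right) \left(-190\right)}{3} = \frac{1}{3} \cdot 16340 = \frac{16340}{3} \approx 5446.7$)
$Y{\left(-53,131 \right)} + R = \frac{-27 - 131}{6 \left(-53\right)} + \frac{16340}{3} = \frac{1}{6} \left(- \frac{1}{53}\right) \left(-27 - 131\right) + \frac{16340}{3} = \frac{1}{6} \left(- \frac{1}{53}\right) \left(-158\right) + \frac{16340}{3} = \frac{79}{159} + \frac{16340}{3} = \frac{866099}{159}$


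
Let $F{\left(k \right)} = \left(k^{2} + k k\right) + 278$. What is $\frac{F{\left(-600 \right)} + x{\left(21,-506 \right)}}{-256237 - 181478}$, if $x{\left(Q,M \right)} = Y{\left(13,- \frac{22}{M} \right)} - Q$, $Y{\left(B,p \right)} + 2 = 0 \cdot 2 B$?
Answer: $- \frac{48017}{29181} \approx -1.6455$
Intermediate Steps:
$Y{\left(B,p \right)} = -2$ ($Y{\left(B,p \right)} = -2 + 0 \cdot 2 B = -2 + 0 B = -2 + 0 = -2$)
$F{\left(k \right)} = 278 + 2 k^{2}$ ($F{\left(k \right)} = \left(k^{2} + k^{2}\right) + 278 = 2 k^{2} + 278 = 278 + 2 k^{2}$)
$x{\left(Q,M \right)} = -2 - Q$
$\frac{F{\left(-600 \right)} + x{\left(21,-506 \right)}}{-256237 - 181478} = \frac{\left(278 + 2 \left(-600\right)^{2}\right) - 23}{-256237 - 181478} = \frac{\left(278 + 2 \cdot 360000\right) - 23}{-437715} = \left(\left(278 + 720000\right) - 23\right) \left(- \frac{1}{437715}\right) = \left(720278 - 23\right) \left(- \frac{1}{437715}\right) = 720255 \left(- \frac{1}{437715}\right) = - \frac{48017}{29181}$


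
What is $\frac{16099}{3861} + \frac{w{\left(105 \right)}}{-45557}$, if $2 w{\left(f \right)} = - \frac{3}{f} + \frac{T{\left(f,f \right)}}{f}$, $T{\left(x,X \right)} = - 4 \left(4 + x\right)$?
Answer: $\frac{51340115003}{12312690390} \approx 4.1697$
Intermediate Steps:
$T{\left(x,X \right)} = -16 - 4 x$
$w{\left(f \right)} = - \frac{3}{2 f} + \frac{-16 - 4 f}{2 f}$ ($w{\left(f \right)} = \frac{- \frac{3}{f} + \frac{-16 - 4 f}{f}}{2} = - \frac{3}{2 f} + \frac{-16 - 4 f}{2 f}$)
$\frac{16099}{3861} + \frac{w{\left(105 \right)}}{-45557} = \frac{16099}{3861} + \frac{-2 - \frac{19}{2 \cdot 105}}{-45557} = 16099 \cdot \frac{1}{3861} + \left(-2 - \frac{19}{210}\right) \left(- \frac{1}{45557}\right) = \frac{16099}{3861} + \left(-2 - \frac{19}{210}\right) \left(- \frac{1}{45557}\right) = \frac{16099}{3861} - - \frac{439}{9566970} = \frac{16099}{3861} + \frac{439}{9566970} = \frac{51340115003}{12312690390}$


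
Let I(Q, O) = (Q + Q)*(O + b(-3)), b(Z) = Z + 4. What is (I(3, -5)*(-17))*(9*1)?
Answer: 3672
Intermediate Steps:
b(Z) = 4 + Z
I(Q, O) = 2*Q*(1 + O) (I(Q, O) = (Q + Q)*(O + (4 - 3)) = (2*Q)*(O + 1) = (2*Q)*(1 + O) = 2*Q*(1 + O))
(I(3, -5)*(-17))*(9*1) = ((2*3*(1 - 5))*(-17))*(9*1) = ((2*3*(-4))*(-17))*9 = -24*(-17)*9 = 408*9 = 3672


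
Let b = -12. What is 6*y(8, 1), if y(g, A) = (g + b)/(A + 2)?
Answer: -8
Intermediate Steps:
y(g, A) = (-12 + g)/(2 + A) (y(g, A) = (g - 12)/(A + 2) = (-12 + g)/(2 + A))
6*y(8, 1) = 6*((-12 + 8)/(2 + 1)) = 6*(-4/3) = -8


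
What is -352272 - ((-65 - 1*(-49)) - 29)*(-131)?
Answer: -358167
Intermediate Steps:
-352272 - ((-65 - 1*(-49)) - 29)*(-131) = -352272 - ((-65 + 49) - 29)*(-131) = -352272 - (-16 - 29)*(-131) = -352272 - (-45)*(-131) = -352272 - 1*5895 = -352272 - 5895 = -358167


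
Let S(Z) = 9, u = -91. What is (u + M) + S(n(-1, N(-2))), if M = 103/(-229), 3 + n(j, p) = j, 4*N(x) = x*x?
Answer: -18881/229 ≈ -82.450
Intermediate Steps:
N(x) = x**2/4 (N(x) = (x*x)/4 = x**2/4)
n(j, p) = -3 + j
M = -103/229 (M = 103*(-1/229) = -103/229 ≈ -0.44978)
(u + M) + S(n(-1, N(-2))) = (-91 - 103/229) + 9 = -20942/229 + 9 = -18881/229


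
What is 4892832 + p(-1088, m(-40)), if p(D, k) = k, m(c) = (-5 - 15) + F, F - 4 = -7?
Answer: 4892809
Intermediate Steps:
F = -3 (F = 4 - 7 = -3)
m(c) = -23 (m(c) = (-5 - 15) - 3 = -20 - 3 = -23)
4892832 + p(-1088, m(-40)) = 4892832 - 23 = 4892809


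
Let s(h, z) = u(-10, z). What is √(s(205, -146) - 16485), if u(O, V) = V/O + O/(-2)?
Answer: I*√411635/5 ≈ 128.32*I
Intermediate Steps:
u(O, V) = -O/2 + V/O (u(O, V) = V/O + O*(-½) = V/O - O/2 = -O/2 + V/O)
s(h, z) = 5 - z/10 (s(h, z) = -½*(-10) + z/(-10) = 5 + z*(-⅒) = 5 - z/10)
√(s(205, -146) - 16485) = √((5 - ⅒*(-146)) - 16485) = √((5 + 73/5) - 16485) = √(98/5 - 16485) = √(-82327/5) = I*√411635/5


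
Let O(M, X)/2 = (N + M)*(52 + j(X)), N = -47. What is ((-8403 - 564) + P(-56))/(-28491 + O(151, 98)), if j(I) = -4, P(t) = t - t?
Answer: 2989/6169 ≈ 0.48452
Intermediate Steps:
P(t) = 0
O(M, X) = -4512 + 96*M (O(M, X) = 2*((-47 + M)*(52 - 4)) = 2*((-47 + M)*48) = 2*(-2256 + 48*M) = -4512 + 96*M)
((-8403 - 564) + P(-56))/(-28491 + O(151, 98)) = ((-8403 - 564) + 0)/(-28491 + (-4512 + 96*151)) = (-8967 + 0)/(-28491 + (-4512 + 14496)) = -8967/(-28491 + 9984) = -8967/(-18507) = -8967*(-1/18507) = 2989/6169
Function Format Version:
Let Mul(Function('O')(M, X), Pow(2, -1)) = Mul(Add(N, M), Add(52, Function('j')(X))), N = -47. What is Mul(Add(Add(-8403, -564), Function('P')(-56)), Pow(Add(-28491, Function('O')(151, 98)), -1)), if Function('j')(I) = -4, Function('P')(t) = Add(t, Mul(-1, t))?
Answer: Rational(2989, 6169) ≈ 0.48452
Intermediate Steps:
Function('P')(t) = 0
Function('O')(M, X) = Add(-4512, Mul(96, M)) (Function('O')(M, X) = Mul(2, Mul(Add(-47, M), Add(52, -4))) = Mul(2, Mul(Add(-47, M), 48)) = Mul(2, Add(-2256, Mul(48, M))) = Add(-4512, Mul(96, M)))
Mul(Add(Add(-8403, -564), Function('P')(-56)), Pow(Add(-28491, Function('O')(151, 98)), -1)) = Mul(Add(Add(-8403, -564), 0), Pow(Add(-28491, Add(-4512, Mul(96, 151))), -1)) = Mul(Add(-8967, 0), Pow(Add(-28491, Add(-4512, 14496)), -1)) = Mul(-8967, Pow(Add(-28491, 9984), -1)) = Mul(-8967, Pow(-18507, -1)) = Mul(-8967, Rational(-1, 18507)) = Rational(2989, 6169)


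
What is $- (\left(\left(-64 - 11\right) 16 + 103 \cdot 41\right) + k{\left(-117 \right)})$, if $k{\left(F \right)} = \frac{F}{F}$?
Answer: $-3024$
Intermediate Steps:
$k{\left(F \right)} = 1$
$- (\left(\left(-64 - 11\right) 16 + 103 \cdot 41\right) + k{\left(-117 \right)}) = - (\left(\left(-64 - 11\right) 16 + 103 \cdot 41\right) + 1) = - (\left(\left(-75\right) 16 + 4223\right) + 1) = - (\left(-1200 + 4223\right) + 1) = - (3023 + 1) = \left(-1\right) 3024 = -3024$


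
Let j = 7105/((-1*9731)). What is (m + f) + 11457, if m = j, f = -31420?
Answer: -194267058/9731 ≈ -19964.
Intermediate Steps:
j = -7105/9731 (j = 7105/(-9731) = 7105*(-1/9731) = -7105/9731 ≈ -0.73014)
m = -7105/9731 ≈ -0.73014
(m + f) + 11457 = (-7105/9731 - 31420) + 11457 = -305755125/9731 + 11457 = -194267058/9731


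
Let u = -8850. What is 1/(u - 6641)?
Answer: -1/15491 ≈ -6.4554e-5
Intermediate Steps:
1/(u - 6641) = 1/(-8850 - 6641) = 1/(-15491) = -1/15491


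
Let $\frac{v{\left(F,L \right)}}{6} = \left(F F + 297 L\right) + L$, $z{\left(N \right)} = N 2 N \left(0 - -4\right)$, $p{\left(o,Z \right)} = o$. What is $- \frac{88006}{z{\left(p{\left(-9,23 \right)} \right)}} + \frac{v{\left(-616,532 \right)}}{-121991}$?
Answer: $- \frac{6413826421}{39525084} \approx -162.27$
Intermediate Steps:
$z{\left(N \right)} = 8 N^{2}$ ($z{\left(N \right)} = 2 N^{2} \left(0 + 4\right) = 2 N^{2} \cdot 4 = 8 N^{2}$)
$v{\left(F,L \right)} = 6 F^{2} + 1788 L$ ($v{\left(F,L \right)} = 6 \left(\left(F F + 297 L\right) + L\right) = 6 \left(\left(F^{2} + 297 L\right) + L\right) = 6 \left(F^{2} + 298 L\right) = 6 F^{2} + 1788 L$)
$- \frac{88006}{z{\left(p{\left(-9,23 \right)} \right)}} + \frac{v{\left(-616,532 \right)}}{-121991} = - \frac{88006}{8 \left(-9\right)^{2}} + \frac{6 \left(-616\right)^{2} + 1788 \cdot 532}{-121991} = - \frac{88006}{8 \cdot 81} + \left(6 \cdot 379456 + 951216\right) \left(- \frac{1}{121991}\right) = - \frac{88006}{648} + \left(2276736 + 951216\right) \left(- \frac{1}{121991}\right) = \left(-88006\right) \frac{1}{648} + 3227952 \left(- \frac{1}{121991}\right) = - \frac{44003}{324} - \frac{3227952}{121991} = - \frac{6413826421}{39525084}$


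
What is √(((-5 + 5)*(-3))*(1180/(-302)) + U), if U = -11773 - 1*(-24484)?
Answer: √12711 ≈ 112.74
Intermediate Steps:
U = 12711 (U = -11773 + 24484 = 12711)
√(((-5 + 5)*(-3))*(1180/(-302)) + U) = √(((-5 + 5)*(-3))*(1180/(-302)) + 12711) = √((0*(-3))*(1180*(-1/302)) + 12711) = √(0*(-590/151) + 12711) = √(0 + 12711) = √12711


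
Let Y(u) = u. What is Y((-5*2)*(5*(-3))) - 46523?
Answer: -46373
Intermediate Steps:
Y((-5*2)*(5*(-3))) - 46523 = (-5*2)*(5*(-3)) - 46523 = -10*(-15) - 46523 = 150 - 46523 = -46373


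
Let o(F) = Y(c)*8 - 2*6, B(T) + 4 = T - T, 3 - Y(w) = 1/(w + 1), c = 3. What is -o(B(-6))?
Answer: -10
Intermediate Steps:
Y(w) = 3 - 1/(1 + w) (Y(w) = 3 - 1/(w + 1) = 3 - 1/(1 + w))
B(T) = -4 (B(T) = -4 + (T - T) = -4 + 0 = -4)
o(F) = 10 (o(F) = ((2 + 3*3)/(1 + 3))*8 - 2*6 = ((2 + 9)/4)*8 - 12 = ((¼)*11)*8 - 12 = (11/4)*8 - 12 = 22 - 12 = 10)
-o(B(-6)) = -1*10 = -10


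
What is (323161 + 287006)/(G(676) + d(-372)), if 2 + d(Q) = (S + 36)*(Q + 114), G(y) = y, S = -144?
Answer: 610167/28538 ≈ 21.381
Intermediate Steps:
d(Q) = -12314 - 108*Q (d(Q) = -2 + (-144 + 36)*(Q + 114) = -2 - 108*(114 + Q) = -2 + (-12312 - 108*Q) = -12314 - 108*Q)
(323161 + 287006)/(G(676) + d(-372)) = (323161 + 287006)/(676 + (-12314 - 108*(-372))) = 610167/(676 + (-12314 + 40176)) = 610167/(676 + 27862) = 610167/28538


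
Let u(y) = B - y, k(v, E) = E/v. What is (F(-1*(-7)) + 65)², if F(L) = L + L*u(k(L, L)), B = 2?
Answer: 6241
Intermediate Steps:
u(y) = 2 - y
F(L) = 2*L (F(L) = L + L*(2 - L/L) = L + L*(2 - 1*1) = L + L*(2 - 1) = L + L*1 = L + L = 2*L)
(F(-1*(-7)) + 65)² = (2*(-1*(-7)) + 65)² = (2*7 + 65)² = (14 + 65)² = 79² = 6241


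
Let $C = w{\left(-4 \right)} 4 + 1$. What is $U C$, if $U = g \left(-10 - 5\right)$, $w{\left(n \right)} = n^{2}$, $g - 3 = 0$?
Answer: $-2925$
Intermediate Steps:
$g = 3$ ($g = 3 + 0 = 3$)
$C = 65$ ($C = \left(-4\right)^{2} \cdot 4 + 1 = 16 \cdot 4 + 1 = 64 + 1 = 65$)
$U = -45$ ($U = 3 \left(-10 - 5\right) = 3 \left(-15\right) = -45$)
$U C = \left(-45\right) 65 = -2925$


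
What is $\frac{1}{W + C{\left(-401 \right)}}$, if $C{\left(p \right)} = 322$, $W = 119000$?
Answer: $\frac{1}{119322} \approx 8.3807 \cdot 10^{-6}$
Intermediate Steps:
$\frac{1}{W + C{\left(-401 \right)}} = \frac{1}{119000 + 322} = \frac{1}{119322}$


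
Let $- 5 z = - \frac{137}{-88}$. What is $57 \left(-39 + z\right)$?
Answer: $- \frac{985929}{440} \approx -2240.7$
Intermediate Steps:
$z = - \frac{137}{440}$ ($z = - \frac{\left(-137\right) \frac{1}{-88}}{5} = - \frac{\left(-137\right) \left(- \frac{1}{88}\right)}{5} = \left(- \frac{1}{5}\right) \frac{137}{88} = - \frac{137}{440} \approx -0.31136$)
$57 \left(-39 + z\right) = 57 \left(-39 - \frac{137}{440}\right) = 57 \left(- \frac{17297}{440}\right) = - \frac{985929}{440}$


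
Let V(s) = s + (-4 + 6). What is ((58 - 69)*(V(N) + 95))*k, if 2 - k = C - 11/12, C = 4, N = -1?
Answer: 1144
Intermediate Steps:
V(s) = 2 + s (V(s) = s + 2 = 2 + s)
k = -13/12 (k = 2 - (4 - 11/12) = 2 - 1*37/12 = 2 - 37/12 = -13/12 ≈ -1.0833)
((58 - 69)*(V(N) + 95))*k = ((58 - 69)*((2 - 1) + 95))*(-13/12) = -11*(1 + 95)*(-13/12) = -11*96*(-13/12) = -1056*(-13/12) = 1144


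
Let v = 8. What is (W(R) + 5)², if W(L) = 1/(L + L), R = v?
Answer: 6561/256 ≈ 25.629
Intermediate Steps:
R = 8
W(L) = 1/(2*L)
(W(R) + 5)² = ((½)/8 + 5)² = ((½)*(⅛) + 5)² = (1/16 + 5)² = (81/16)² = 6561/256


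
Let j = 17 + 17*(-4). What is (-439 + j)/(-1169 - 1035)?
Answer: 245/1102 ≈ 0.22232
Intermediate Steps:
j = -51 (j = 17 - 68 = -51)
(-439 + j)/(-1169 - 1035) = (-439 - 51)/(-1169 - 1035) = -490/(-2204) = -1/2204*(-490) = 245/1102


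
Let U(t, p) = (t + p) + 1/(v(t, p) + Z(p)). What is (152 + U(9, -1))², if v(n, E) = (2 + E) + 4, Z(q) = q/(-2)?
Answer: 3104644/121 ≈ 25658.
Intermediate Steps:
Z(q) = -q/2 (Z(q) = q*(-½) = -q/2)
v(n, E) = 6 + E
U(t, p) = p + t + 1/(6 + p/2) (U(t, p) = (t + p) + 1/((6 + p) - p/2) = (p + t) + 1/(6 + p/2) = p + t + 1/(6 + p/2))
(152 + U(9, -1))² = (152 + (2 + (-1)² + 12*(-1) + 12*9 - 1*9)/(12 - 1))² = (152 + (2 + 1 - 12 + 108 - 9)/11)² = (152 + (1/11)*90)² = (152 + 90/11)² = (1762/11)² = 3104644/121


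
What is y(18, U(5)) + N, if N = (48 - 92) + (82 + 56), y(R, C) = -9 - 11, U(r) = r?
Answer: 74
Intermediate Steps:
y(R, C) = -20
N = 94 (N = -44 + 138 = 94)
y(18, U(5)) + N = -20 + 94 = 74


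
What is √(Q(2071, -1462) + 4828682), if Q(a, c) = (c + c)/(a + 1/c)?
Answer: √44267310253258266594/3027801 ≈ 2197.4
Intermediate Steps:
Q(a, c) = 2*c/(a + 1/c) (Q(a, c) = (2*c)/(a + 1/c) = 2*c/(a + 1/c))
√(Q(2071, -1462) + 4828682) = √(2*(-1462)²/(1 + 2071*(-1462)) + 4828682) = √(2*2137444/(1 - 3027802) + 4828682) = √(2*2137444/(-3027801) + 4828682) = √(2*2137444*(-1/3027801) + 4828682) = √(-4274888/3027801 + 4828682) = √(14620283913394/3027801) = √44267310253258266594/3027801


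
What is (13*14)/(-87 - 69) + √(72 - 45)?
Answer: -7/6 + 3*√3 ≈ 4.0295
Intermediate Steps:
(13*14)/(-87 - 69) + √(72 - 45) = 182/(-156) + √27 = -1/156*182 + 3*√3 = -7/6 + 3*√3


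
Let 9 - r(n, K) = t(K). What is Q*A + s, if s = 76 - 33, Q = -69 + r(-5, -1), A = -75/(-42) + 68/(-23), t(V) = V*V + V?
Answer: 18233/161 ≈ 113.25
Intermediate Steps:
t(V) = V + V**2 (t(V) = V**2 + V = V + V**2)
r(n, K) = 9 - K*(1 + K)
A = -377/322 (A = -75*(-1/42) + 68*(-1/23) = 25/14 - 68/23 = -377/322 ≈ -1.1708)
Q = -60 (Q = -69 + (9 - 1*(-1)*(1 - 1)) = -69 + (9 - 1*(-1)*0) = -69 + (9 + 0) = -69 + 9 = -60)
s = 43
Q*A + s = -60*(-377/322) + 43 = 11310/161 + 43 = 18233/161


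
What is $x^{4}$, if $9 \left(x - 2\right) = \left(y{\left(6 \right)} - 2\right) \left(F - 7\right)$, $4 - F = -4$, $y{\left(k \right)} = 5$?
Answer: $\frac{2401}{81} \approx 29.642$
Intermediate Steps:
$F = 8$ ($F = 4 - -4 = 4 + 4 = 8$)
$x = \frac{7}{3}$ ($x = 2 + \frac{\left(5 - 2\right) \left(8 - 7\right)}{9} = 2 + \frac{3 \left(8 - 7\right)}{9} = 2 + \frac{3 \cdot 1}{9} = 2 + \frac{1}{9} \cdot 3 = 2 + \frac{1}{3} = \frac{7}{3} \approx 2.3333$)
$x^{4} = \left(\frac{7}{3}\right)^{4} = \frac{2401}{81}$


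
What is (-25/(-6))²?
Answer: 625/36 ≈ 17.361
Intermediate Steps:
(-25/(-6))² = (-25*(-1)/6)² = (-5*(-⅚))² = (25/6)² = 625/36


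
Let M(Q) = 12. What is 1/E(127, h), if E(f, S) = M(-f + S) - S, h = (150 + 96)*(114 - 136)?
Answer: 1/5424 ≈ 0.00018437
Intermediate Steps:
h = -5412 (h = 246*(-22) = -5412)
E(f, S) = 12 - S
1/E(127, h) = 1/(12 - 1*(-5412)) = 1/(12 + 5412) = 1/5424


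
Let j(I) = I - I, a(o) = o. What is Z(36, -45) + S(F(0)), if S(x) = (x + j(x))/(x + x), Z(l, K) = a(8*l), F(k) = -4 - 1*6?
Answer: 577/2 ≈ 288.50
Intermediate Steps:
j(I) = 0
F(k) = -10 (F(k) = -4 - 6 = -10)
Z(l, K) = 8*l
S(x) = 1/2 (S(x) = (x + 0)/(x + x) = x/((2*x)) = x*(1/(2*x)) = 1/2)
Z(36, -45) + S(F(0)) = 8*36 + 1/2 = 288 + 1/2 = 577/2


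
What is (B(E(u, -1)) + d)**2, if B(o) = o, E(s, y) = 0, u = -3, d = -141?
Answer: 19881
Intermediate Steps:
(B(E(u, -1)) + d)**2 = (0 - 141)**2 = (-141)**2 = 19881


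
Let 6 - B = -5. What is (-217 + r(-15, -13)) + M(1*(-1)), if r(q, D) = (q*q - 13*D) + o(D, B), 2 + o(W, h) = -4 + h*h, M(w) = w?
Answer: 291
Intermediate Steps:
B = 11 (B = 6 - 1*(-5) = 6 + 5 = 11)
o(W, h) = -6 + h² (o(W, h) = -2 + (-4 + h*h) = -2 + (-4 + h²) = -6 + h²)
r(q, D) = 115 + q² - 13*D (r(q, D) = (q*q - 13*D) + (-6 + 11²) = (q² - 13*D) + (-6 + 121) = (q² - 13*D) + 115 = 115 + q² - 13*D)
(-217 + r(-15, -13)) + M(1*(-1)) = (-217 + (115 + (-15)² - 13*(-13))) + 1*(-1) = (-217 + (115 + 225 + 169)) - 1 = (-217 + 509) - 1 = 292 - 1 = 291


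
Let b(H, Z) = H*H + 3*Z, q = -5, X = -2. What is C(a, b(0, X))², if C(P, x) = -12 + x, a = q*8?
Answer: 324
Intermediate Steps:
b(H, Z) = H² + 3*Z
a = -40 (a = -5*8 = -40)
C(a, b(0, X))² = (-12 + (0² + 3*(-2)))² = (-12 + (0 - 6))² = (-12 - 6)² = (-18)² = 324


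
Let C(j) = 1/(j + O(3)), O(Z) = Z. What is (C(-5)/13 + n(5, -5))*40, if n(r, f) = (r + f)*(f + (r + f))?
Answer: -20/13 ≈ -1.5385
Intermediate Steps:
n(r, f) = (f + r)*(r + 2*f) (n(r, f) = (f + r)*(f + (f + r)) = (f + r)*(r + 2*f))
C(j) = 1/(3 + j) (C(j) = 1/(j + 3) = 1/(3 + j))
(C(-5)/13 + n(5, -5))*40 = (1/((3 - 5)*13) + (5² + 2*(-5)² + 3*(-5)*5))*40 = ((1/13)/(-2) + (25 + 2*25 - 75))*40 = (-½*1/13 + (25 + 50 - 75))*40 = (-1/26 + 0)*40 = -1/26*40 = -20/13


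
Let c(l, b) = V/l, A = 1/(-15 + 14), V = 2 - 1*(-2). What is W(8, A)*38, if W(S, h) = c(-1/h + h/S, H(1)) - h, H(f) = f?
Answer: 1482/7 ≈ 211.71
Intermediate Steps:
V = 4 (V = 2 + 2 = 4)
A = -1 (A = 1/(-1) = -1)
c(l, b) = 4/l
W(S, h) = -h + 4/(-1/h + h/S) (W(S, h) = 4/(-1/h + h/S) - h = -h + 4/(-1/h + h/S))
W(8, A)*38 = -((-1)**2 - 5*8)/(8 - 1*(-1)**2)*38 = -(1 - 40)/(8 - 1*1)*38 = -1*(-39)/(8 - 1)*38 = -1*(-39)/7*38 = -1*1/7*(-39)*38 = (39/7)*38 = 1482/7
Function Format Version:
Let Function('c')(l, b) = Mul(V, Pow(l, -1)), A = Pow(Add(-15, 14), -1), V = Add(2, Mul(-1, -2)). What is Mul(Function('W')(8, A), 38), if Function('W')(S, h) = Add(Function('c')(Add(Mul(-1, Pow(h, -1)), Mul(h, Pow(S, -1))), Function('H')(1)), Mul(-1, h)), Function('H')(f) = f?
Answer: Rational(1482, 7) ≈ 211.71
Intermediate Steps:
V = 4 (V = Add(2, 2) = 4)
A = -1 (A = Pow(-1, -1) = -1)
Function('c')(l, b) = Mul(4, Pow(l, -1))
Function('W')(S, h) = Add(Mul(-1, h), Mul(4, Pow(Add(Mul(-1, Pow(h, -1)), Mul(h, Pow(S, -1))), -1))) (Function('W')(S, h) = Add(Mul(4, Pow(Add(Mul(-1, Pow(h, -1)), Mul(h, Pow(S, -1))), -1)), Mul(-1, h)) = Add(Mul(-1, h), Mul(4, Pow(Add(Mul(-1, Pow(h, -1)), Mul(h, Pow(S, -1))), -1))))
Mul(Function('W')(8, A), 38) = Mul(Mul(-1, Pow(Add(8, Mul(-1, Pow(-1, 2))), -1), Add(Pow(-1, 2), Mul(-5, 8))), 38) = Mul(Mul(-1, Pow(Add(8, Mul(-1, 1)), -1), Add(1, -40)), 38) = Mul(Mul(-1, Pow(Add(8, -1), -1), -39), 38) = Mul(Mul(-1, Pow(7, -1), -39), 38) = Mul(Mul(-1, Rational(1, 7), -39), 38) = Mul(Rational(39, 7), 38) = Rational(1482, 7)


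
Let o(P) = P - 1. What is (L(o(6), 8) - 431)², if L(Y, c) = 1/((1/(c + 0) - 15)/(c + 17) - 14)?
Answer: 1583291207521/8520561 ≈ 1.8582e+5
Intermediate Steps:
o(P) = -1 + P
L(Y, c) = 1/(-14 + (-15 + 1/c)/(17 + c)) (L(Y, c) = 1/((1/c - 15)/(17 + c) - 14) = 1/((-15 + 1/c)/(17 + c) - 14) = 1/(-14 + (-15 + 1/c)/(17 + c)))
(L(o(6), 8) - 431)² = (-1*8*(17 + 8)/(-1 + 14*8² + 253*8) - 431)² = (-1*8*25/(-1 + 14*64 + 2024) - 431)² = (-1*8*25/(-1 + 896 + 2024) - 431)² = (-1*8*25/2919 - 431)² = (-1*8*1/2919*25 - 431)² = (-200/2919 - 431)² = (-1258289/2919)² = 1583291207521/8520561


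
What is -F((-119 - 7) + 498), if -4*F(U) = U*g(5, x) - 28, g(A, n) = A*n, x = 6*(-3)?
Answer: -8377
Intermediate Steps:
x = -18
F(U) = 7 + 45*U/2 (F(U) = -(U*(5*(-18)) - 28)/4 = -(U*(-90) - 28)/4 = -(-90*U - 28)/4 = -(-28 - 90*U)/4 = 7 + 45*U/2)
-F((-119 - 7) + 498) = -(7 + 45*((-119 - 7) + 498)/2) = -(7 + 45*(-126 + 498)/2) = -(7 + (45/2)*372) = -(7 + 8370) = -1*8377 = -8377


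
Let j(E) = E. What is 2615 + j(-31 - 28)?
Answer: 2556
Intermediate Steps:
2615 + j(-31 - 28) = 2615 + (-31 - 28) = 2615 - 59 = 2556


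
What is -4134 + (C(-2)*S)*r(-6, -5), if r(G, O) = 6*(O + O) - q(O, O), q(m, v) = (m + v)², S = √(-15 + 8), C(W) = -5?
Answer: -4134 + 800*I*√7 ≈ -4134.0 + 2116.6*I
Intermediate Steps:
S = I*√7 (S = √(-7) = I*√7 ≈ 2.6458*I)
r(G, O) = -4*O² + 12*O (r(G, O) = 6*(O + O) - (O + O)² = 6*(2*O) - (2*O)² = 12*O - 4*O² = -4*O² + 12*O)
-4134 + (C(-2)*S)*r(-6, -5) = -4134 + (-5*I*√7)*(4*(-5)*(3 - 1*(-5))) = -4134 + (-5*I*√7)*(4*(-5)*(3 + 5)) = -4134 + (-5*I*√7)*(4*(-5)*8) = -4134 - 5*I*√7*(-160) = -4134 + 800*I*√7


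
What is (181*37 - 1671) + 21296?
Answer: 26322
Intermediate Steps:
(181*37 - 1671) + 21296 = (6697 - 1671) + 21296 = 5026 + 21296 = 26322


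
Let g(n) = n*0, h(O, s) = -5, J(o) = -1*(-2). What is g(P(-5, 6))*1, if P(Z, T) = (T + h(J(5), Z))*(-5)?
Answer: 0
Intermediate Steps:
J(o) = 2
P(Z, T) = 25 - 5*T (P(Z, T) = (T - 5)*(-5) = (-5 + T)*(-5) = 25 - 5*T)
g(n) = 0
g(P(-5, 6))*1 = 0*1 = 0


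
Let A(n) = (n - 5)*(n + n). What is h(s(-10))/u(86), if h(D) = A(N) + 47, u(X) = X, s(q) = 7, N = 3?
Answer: 35/86 ≈ 0.40698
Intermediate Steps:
A(n) = 2*n*(-5 + n) (A(n) = (-5 + n)*(2*n) = 2*n*(-5 + n))
h(D) = 35 (h(D) = 2*3*(-5 + 3) + 47 = 2*3*(-2) + 47 = -12 + 47 = 35)
h(s(-10))/u(86) = 35/86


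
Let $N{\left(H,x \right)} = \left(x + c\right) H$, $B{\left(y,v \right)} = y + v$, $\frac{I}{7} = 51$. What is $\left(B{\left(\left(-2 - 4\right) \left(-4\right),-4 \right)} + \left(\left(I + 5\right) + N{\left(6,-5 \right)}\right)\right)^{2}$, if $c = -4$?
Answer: $107584$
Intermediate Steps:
$I = 357$ ($I = 7 \cdot 51 = 357$)
$B{\left(y,v \right)} = v + y$
$N{\left(H,x \right)} = H \left(-4 + x\right)$ ($N{\left(H,x \right)} = \left(x - 4\right) H = \left(-4 + x\right) H = H \left(-4 + x\right)$)
$\left(B{\left(\left(-2 - 4\right) \left(-4\right),-4 \right)} + \left(\left(I + 5\right) + N{\left(6,-5 \right)}\right)\right)^{2} = \left(\left(-4 + \left(-2 - 4\right) \left(-4\right)\right) + \left(\left(357 + 5\right) + 6 \left(-4 - 5\right)\right)\right)^{2} = \left(\left(-4 - -24\right) + \left(362 + 6 \left(-9\right)\right)\right)^{2} = \left(\left(-4 + 24\right) + \left(362 - 54\right)\right)^{2} = \left(20 + 308\right)^{2} = 328^{2} = 107584$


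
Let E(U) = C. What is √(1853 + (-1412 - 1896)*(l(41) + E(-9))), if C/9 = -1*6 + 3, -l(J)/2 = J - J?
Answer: √91169 ≈ 301.94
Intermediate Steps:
l(J) = 0 (l(J) = -2*(J - J) = -2*0 = 0)
C = -27 (C = 9*(-1*6 + 3) = 9*(-6 + 3) = 9*(-3) = -27)
E(U) = -27
√(1853 + (-1412 - 1896)*(l(41) + E(-9))) = √(1853 + (-1412 - 1896)*(0 - 27)) = √(1853 - 3308*(-27)) = √(1853 + 89316) = √91169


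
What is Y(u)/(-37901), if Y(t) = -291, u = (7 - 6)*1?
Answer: 291/37901 ≈ 0.0076779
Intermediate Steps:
u = 1 (u = 1*1 = 1)
Y(u)/(-37901) = -291/(-37901) = -291*(-1/37901) = 291/37901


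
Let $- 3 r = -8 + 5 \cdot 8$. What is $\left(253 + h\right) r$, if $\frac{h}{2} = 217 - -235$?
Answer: $- \frac{37024}{3} \approx -12341.0$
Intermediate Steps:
$h = 904$ ($h = 2 \left(217 - -235\right) = 2 \left(217 + 235\right) = 2 \cdot 452 = 904$)
$r = - \frac{32}{3}$ ($r = - \frac{-8 + 5 \cdot 8}{3} = - \frac{-8 + 40}{3} = \left(- \frac{1}{3}\right) 32 = - \frac{32}{3} \approx -10.667$)
$\left(253 + h\right) r = \left(253 + 904\right) \left(- \frac{32}{3}\right) = 1157 \left(- \frac{32}{3}\right) = - \frac{37024}{3}$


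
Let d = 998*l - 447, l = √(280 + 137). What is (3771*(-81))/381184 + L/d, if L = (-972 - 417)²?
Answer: 67310833991733/52747461636352 + 641820786*√417/138377953 ≈ 95.990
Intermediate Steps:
l = √417 ≈ 20.421
L = 1929321 (L = (-1389)² = 1929321)
d = -447 + 998*√417 (d = 998*√417 - 447 = -447 + 998*√417 ≈ 19933.)
(3771*(-81))/381184 + L/d = (3771*(-81))/381184 + 1929321/(-447 + 998*√417) = -305451*1/381184 + 1929321/(-447 + 998*√417) = -305451/381184 + 1929321/(-447 + 998*√417)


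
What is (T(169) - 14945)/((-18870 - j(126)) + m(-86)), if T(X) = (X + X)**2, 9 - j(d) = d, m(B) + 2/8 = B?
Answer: -397196/75357 ≈ -5.2709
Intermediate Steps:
m(B) = -1/4 + B
j(d) = 9 - d
T(X) = 4*X**2 (T(X) = (2*X)**2 = 4*X**2)
(T(169) - 14945)/((-18870 - j(126)) + m(-86)) = (4*169**2 - 14945)/((-18870 - (9 - 1*126)) + (-1/4 - 86)) = (4*28561 - 14945)/((-18870 - (9 - 126)) - 345/4) = (114244 - 14945)/((-18870 - 1*(-117)) - 345/4) = 99299/((-18870 + 117) - 345/4) = 99299/(-18753 - 345/4) = 99299/(-75357/4) = 99299*(-4/75357) = -397196/75357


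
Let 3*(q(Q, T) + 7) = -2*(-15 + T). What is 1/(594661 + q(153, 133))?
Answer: 3/1783726 ≈ 1.6819e-6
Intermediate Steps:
q(Q, T) = 3 - 2*T/3 (q(Q, T) = -7 + (-2*(-15 + T))/3 = -7 + (30 - 2*T)/3 = -7 + (10 - 2*T/3) = 3 - 2*T/3)
1/(594661 + q(153, 133)) = 1/(594661 + (3 - ⅔*133)) = 1/(594661 + (3 - 266/3)) = 1/(594661 - 257/3) = 1/(1783726/3) = 3/1783726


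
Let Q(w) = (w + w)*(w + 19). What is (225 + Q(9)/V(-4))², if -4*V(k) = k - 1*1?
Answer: 9865881/25 ≈ 3.9464e+5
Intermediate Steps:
V(k) = ¼ - k/4 (V(k) = -(k - 1*1)/4 = -(k - 1)/4 = -(-1 + k)/4 = ¼ - k/4)
Q(w) = 2*w*(19 + w) (Q(w) = (2*w)*(19 + w) = 2*w*(19 + w))
(225 + Q(9)/V(-4))² = (225 + (2*9*(19 + 9))/(¼ - ¼*(-4)))² = (225 + (2*9*28)/(¼ + 1))² = (225 + 504/(5/4))² = (225 + 504*(⅘))² = (225 + 2016/5)² = (3141/5)² = 9865881/25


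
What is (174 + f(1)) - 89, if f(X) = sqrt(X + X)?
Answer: 85 + sqrt(2) ≈ 86.414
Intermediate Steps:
f(X) = sqrt(2)*sqrt(X) (f(X) = sqrt(2*X) = sqrt(2)*sqrt(X))
(174 + f(1)) - 89 = (174 + sqrt(2)*sqrt(1)) - 89 = (174 + sqrt(2)*1) - 89 = (174 + sqrt(2)) - 89 = 85 + sqrt(2)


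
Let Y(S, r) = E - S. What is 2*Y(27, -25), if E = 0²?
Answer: -54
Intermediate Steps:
E = 0
Y(S, r) = -S (Y(S, r) = 0 - S = -S)
2*Y(27, -25) = 2*(-1*27) = 2*(-27) = -54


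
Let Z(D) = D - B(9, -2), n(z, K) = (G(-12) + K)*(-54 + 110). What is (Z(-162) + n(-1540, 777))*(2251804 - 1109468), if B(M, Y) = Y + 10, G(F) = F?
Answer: 48743477120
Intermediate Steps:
B(M, Y) = 10 + Y
n(z, K) = -672 + 56*K (n(z, K) = (-12 + K)*(-54 + 110) = (-12 + K)*56 = -672 + 56*K)
Z(D) = -8 + D (Z(D) = D - (10 - 2) = D - 1*8 = D - 8 = -8 + D)
(Z(-162) + n(-1540, 777))*(2251804 - 1109468) = ((-8 - 162) + (-672 + 56*777))*(2251804 - 1109468) = (-170 + (-672 + 43512))*1142336 = (-170 + 42840)*1142336 = 42670*1142336 = 48743477120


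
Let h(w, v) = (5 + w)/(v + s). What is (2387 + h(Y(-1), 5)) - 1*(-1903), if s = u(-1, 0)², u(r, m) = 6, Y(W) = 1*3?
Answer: 175898/41 ≈ 4290.2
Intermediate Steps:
Y(W) = 3
s = 36 (s = 6² = 36)
h(w, v) = (5 + w)/(36 + v) (h(w, v) = (5 + w)/(v + 36) = (5 + w)/(36 + v))
(2387 + h(Y(-1), 5)) - 1*(-1903) = (2387 + (5 + 3)/(36 + 5)) - 1*(-1903) = (2387 + 8/41) + 1903 = 97875/41 + 1903 = 175898/41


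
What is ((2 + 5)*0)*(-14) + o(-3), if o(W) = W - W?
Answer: 0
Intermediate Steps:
o(W) = 0
((2 + 5)*0)*(-14) + o(-3) = ((2 + 5)*0)*(-14) + 0 = (7*0)*(-14) + 0 = 0*(-14) + 0 = 0 + 0 = 0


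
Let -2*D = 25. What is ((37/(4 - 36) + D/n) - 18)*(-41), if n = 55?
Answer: 279743/352 ≈ 794.72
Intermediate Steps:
D = -25/2 (D = -½*25 = -25/2 ≈ -12.500)
((37/(4 - 36) + D/n) - 18)*(-41) = ((37/(4 - 36) - 25/2/55) - 18)*(-41) = ((37/(-32) - 25/2*1/55) - 18)*(-41) = ((37*(-1/32) - 5/22) - 18)*(-41) = ((-37/32 - 5/22) - 18)*(-41) = (-487/352 - 18)*(-41) = -6823/352*(-41) = 279743/352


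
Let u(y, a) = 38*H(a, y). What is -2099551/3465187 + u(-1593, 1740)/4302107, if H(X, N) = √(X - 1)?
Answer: -2099551/3465187 + 38*√1739/4302107 ≈ -0.60553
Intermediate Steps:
H(X, N) = √(-1 + X)
u(y, a) = 38*√(-1 + a)
-2099551/3465187 + u(-1593, 1740)/4302107 = -2099551/3465187 + (38*√(-1 + 1740))/4302107 = -2099551*1/3465187 + (38*√1739)*(1/4302107) = -2099551/3465187 + 38*√1739/4302107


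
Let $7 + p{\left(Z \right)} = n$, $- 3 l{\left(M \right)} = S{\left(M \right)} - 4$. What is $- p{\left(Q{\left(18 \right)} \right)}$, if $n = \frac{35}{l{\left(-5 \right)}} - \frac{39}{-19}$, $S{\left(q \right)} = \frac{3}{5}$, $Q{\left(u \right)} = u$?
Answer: $- \frac{8377}{323} \approx -25.935$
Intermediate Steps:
$S{\left(q \right)} = \frac{3}{5}$ ($S{\left(q \right)} = 3 \cdot \frac{1}{5} = \frac{3}{5}$)
$l{\left(M \right)} = \frac{17}{15}$ ($l{\left(M \right)} = - \frac{\frac{3}{5} - 4}{3} = \left(- \frac{1}{3}\right) \left(- \frac{17}{5}\right) = \frac{17}{15}$)
$n = \frac{10638}{323}$ ($n = \frac{35}{\frac{17}{15}} - \frac{39}{-19} = 35 \cdot \frac{15}{17} - - \frac{39}{19} = \frac{525}{17} + \frac{39}{19} = \frac{10638}{323} \approx 32.935$)
$p{\left(Z \right)} = \frac{8377}{323}$ ($p{\left(Z \right)} = -7 + \frac{10638}{323} = \frac{8377}{323}$)
$- p{\left(Q{\left(18 \right)} \right)} = \left(-1\right) \frac{8377}{323} = - \frac{8377}{323}$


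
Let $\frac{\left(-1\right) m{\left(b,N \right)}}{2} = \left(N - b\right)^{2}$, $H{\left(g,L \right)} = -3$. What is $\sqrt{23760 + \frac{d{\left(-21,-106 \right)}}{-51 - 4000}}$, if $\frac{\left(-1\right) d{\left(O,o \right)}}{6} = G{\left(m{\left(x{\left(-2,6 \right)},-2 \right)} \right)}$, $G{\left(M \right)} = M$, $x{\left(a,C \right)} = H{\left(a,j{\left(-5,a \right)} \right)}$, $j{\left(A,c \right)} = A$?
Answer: $\frac{2 \sqrt{97478957787}}{4051} \approx 154.14$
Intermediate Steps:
$x{\left(a,C \right)} = -3$
$m{\left(b,N \right)} = - 2 \left(N - b\right)^{2}$
$d{\left(O,o \right)} = 12$ ($d{\left(O,o \right)} = - 6 \left(- 2 \left(-2 - -3\right)^{2}\right) = - 6 \left(- 2 \left(-2 + 3\right)^{2}\right) = - 6 \left(- 2 \cdot 1^{2}\right) = - 6 \left(\left(-2\right) 1\right) = \left(-6\right) \left(-2\right) = 12$)
$\sqrt{23760 + \frac{d{\left(-21,-106 \right)}}{-51 - 4000}} = \sqrt{23760 + \frac{12}{-51 - 4000}} = \sqrt{23760 + \frac{12}{-4051}} = \sqrt{23760 + 12 \left(- \frac{1}{4051}\right)} = \sqrt{23760 - \frac{12}{4051}} = \sqrt{\frac{96251748}{4051}} = \frac{2 \sqrt{97478957787}}{4051}$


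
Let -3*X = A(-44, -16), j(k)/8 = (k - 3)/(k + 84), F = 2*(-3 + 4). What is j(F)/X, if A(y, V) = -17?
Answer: -12/731 ≈ -0.016416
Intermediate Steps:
F = 2 (F = 2*1 = 2)
j(k) = 8*(-3 + k)/(84 + k) (j(k) = 8*((k - 3)/(k + 84)) = 8*((-3 + k)/(84 + k)) = 8*(-3 + k)/(84 + k))
X = 17/3 (X = -1/3*(-17) = 17/3 ≈ 5.6667)
j(F)/X = (8*(-3 + 2)/(84 + 2))/(17/3) = (8*(-1)/86)*(3/17) = (8*(1/86)*(-1))*(3/17) = -4/43*3/17 = -12/731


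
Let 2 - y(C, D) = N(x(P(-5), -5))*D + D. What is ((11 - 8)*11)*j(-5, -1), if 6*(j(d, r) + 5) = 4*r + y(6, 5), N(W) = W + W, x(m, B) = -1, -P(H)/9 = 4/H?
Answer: -297/2 ≈ -148.50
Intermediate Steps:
P(H) = -36/H
N(W) = 2*W
y(C, D) = 2 + D (y(C, D) = 2 - ((2*(-1))*D + D) = 2 - (-2*D + D) = 2 - (-1)*D = 2 + D)
j(d, r) = -23/6 + 2*r/3 (j(d, r) = -5 + (4*r + (2 + 5))/6 = -5 + (4*r + 7)/6 = -5 + (7 + 4*r)/6 = -5 + (7/6 + 2*r/3) = -23/6 + 2*r/3)
((11 - 8)*11)*j(-5, -1) = ((11 - 8)*11)*(-23/6 + (⅔)*(-1)) = (3*11)*(-23/6 - ⅔) = 33*(-9/2) = -297/2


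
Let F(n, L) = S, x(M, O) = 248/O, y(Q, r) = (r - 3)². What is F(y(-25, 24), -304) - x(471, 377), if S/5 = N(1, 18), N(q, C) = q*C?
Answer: 33682/377 ≈ 89.342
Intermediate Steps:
y(Q, r) = (-3 + r)²
N(q, C) = C*q
S = 90 (S = 5*(18*1) = 5*18 = 90)
F(n, L) = 90
F(y(-25, 24), -304) - x(471, 377) = 90 - 248/377 = 33682/377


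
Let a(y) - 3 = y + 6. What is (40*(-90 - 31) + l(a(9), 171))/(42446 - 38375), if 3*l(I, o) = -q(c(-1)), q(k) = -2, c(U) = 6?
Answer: -14518/12213 ≈ -1.1887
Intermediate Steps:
a(y) = 9 + y (a(y) = 3 + (y + 6) = 3 + (6 + y) = 9 + y)
l(I, o) = ⅔ (l(I, o) = (-1*(-2))/3 = (⅓)*2 = ⅔)
(40*(-90 - 31) + l(a(9), 171))/(42446 - 38375) = (40*(-90 - 31) + ⅔)/(42446 - 38375) = (40*(-121) + ⅔)/4071 = (-4840 + ⅔)*(1/4071) = -14518/3*1/4071 = -14518/12213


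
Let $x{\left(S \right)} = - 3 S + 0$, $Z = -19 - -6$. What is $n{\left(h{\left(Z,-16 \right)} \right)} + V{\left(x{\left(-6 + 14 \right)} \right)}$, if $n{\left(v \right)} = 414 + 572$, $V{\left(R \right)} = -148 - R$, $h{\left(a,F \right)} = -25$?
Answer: $862$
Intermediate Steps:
$Z = -13$ ($Z = -19 + 6 = -13$)
$x{\left(S \right)} = - 3 S$
$n{\left(v \right)} = 986$
$n{\left(h{\left(Z,-16 \right)} \right)} + V{\left(x{\left(-6 + 14 \right)} \right)} = 986 - \left(148 - 3 \left(-6 + 14\right)\right) = 986 - \left(148 - 24\right) = 986 - 124 = 862$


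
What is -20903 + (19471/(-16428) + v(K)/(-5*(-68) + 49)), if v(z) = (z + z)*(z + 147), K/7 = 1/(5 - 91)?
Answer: -247004991174485/11816019708 ≈ -20904.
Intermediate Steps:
K = -7/86 (K = 7/(5 - 91) = 7/(-86) = 7*(-1/86) = -7/86 ≈ -0.081395)
v(z) = 2*z*(147 + z) (v(z) = (2*z)*(147 + z) = 2*z*(147 + z))
-20903 + (19471/(-16428) + v(K)/(-5*(-68) + 49)) = -20903 + (19471/(-16428) + (2*(-7/86)*(147 - 7/86))/(-5*(-68) + 49)) = -20903 + (19471*(-1/16428) + (2*(-7/86)*(12635/86))/(340 + 49)) = -20903 + (-19471/16428 - 88445/3698/389) = -20903 + (-19471/16428 - 88445/3698*1/389) = -20903 + (-19471/16428 - 88445/1438522) = -20903 - 14731218161/11816019708 = -247004991174485/11816019708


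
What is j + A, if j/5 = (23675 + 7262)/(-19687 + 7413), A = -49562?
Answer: -608478673/12274 ≈ -49575.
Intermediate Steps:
j = -154685/12274 (j = 5*((23675 + 7262)/(-19687 + 7413)) = 5*(30937/(-12274)) = 5*(30937*(-1/12274)) = 5*(-30937/12274) = -154685/12274 ≈ -12.603)
j + A = -154685/12274 - 49562 = -608478673/12274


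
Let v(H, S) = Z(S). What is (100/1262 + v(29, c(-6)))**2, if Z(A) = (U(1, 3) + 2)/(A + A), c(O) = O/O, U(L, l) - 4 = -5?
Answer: 534361/1592644 ≈ 0.33552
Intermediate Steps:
U(L, l) = -1 (U(L, l) = 4 - 5 = -1)
c(O) = 1
Z(A) = 1/(2*A) (Z(A) = (-1 + 2)/(A + A) = 1/(2*A))
v(H, S) = 1/(2*S)
(100/1262 + v(29, c(-6)))**2 = (100/1262 + (1/2)/1)**2 = (100*(1/1262) + (1/2)*1)**2 = (50/631 + 1/2)**2 = (731/1262)**2 = 534361/1592644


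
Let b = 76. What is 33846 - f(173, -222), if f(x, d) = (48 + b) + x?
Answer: 33549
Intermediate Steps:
f(x, d) = 124 + x (f(x, d) = (48 + 76) + x = 124 + x)
33846 - f(173, -222) = 33846 - (124 + 173) = 33846 - 1*297 = 33846 - 297 = 33549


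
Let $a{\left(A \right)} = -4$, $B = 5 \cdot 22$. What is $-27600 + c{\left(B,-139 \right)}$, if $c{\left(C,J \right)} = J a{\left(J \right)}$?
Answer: $-27044$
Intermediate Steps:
$B = 110$
$c{\left(C,J \right)} = - 4 J$ ($c{\left(C,J \right)} = J \left(-4\right) = - 4 J$)
$-27600 + c{\left(B,-139 \right)} = -27600 - -556 = -27600 + 556 = -27044$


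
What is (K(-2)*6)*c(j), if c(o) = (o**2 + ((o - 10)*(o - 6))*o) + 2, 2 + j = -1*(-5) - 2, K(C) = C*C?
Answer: 1152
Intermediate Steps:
K(C) = C**2
j = 1 (j = -2 + (-1*(-5) - 2) = -2 + (5 - 2) = -2 + 3 = 1)
c(o) = 2 + o**2 + o*(-10 + o)*(-6 + o) (c(o) = (o**2 + ((-10 + o)*(-6 + o))*o) + 2 = (o**2 + o*(-10 + o)*(-6 + o)) + 2 = 2 + o**2 + o*(-10 + o)*(-6 + o))
(K(-2)*6)*c(j) = ((-2)**2*6)*(2 + 1**3 - 15*1**2 + 60*1) = (4*6)*(2 + 1 - 15*1 + 60) = 24*(2 + 1 - 15 + 60) = 24*48 = 1152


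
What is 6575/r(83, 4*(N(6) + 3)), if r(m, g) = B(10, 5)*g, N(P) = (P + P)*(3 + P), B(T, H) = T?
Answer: 1315/888 ≈ 1.4809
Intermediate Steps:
N(P) = 2*P*(3 + P) (N(P) = (2*P)*(3 + P) = 2*P*(3 + P))
r(m, g) = 10*g
6575/r(83, 4*(N(6) + 3)) = 6575/((10*(4*(2*6*(3 + 6) + 3)))) = 6575/((10*(4*(2*6*9 + 3)))) = 6575/((10*(4*(108 + 3)))) = 6575/((10*(4*111))) = 6575/((10*444)) = 6575/4440 = 6575*(1/4440) = 1315/888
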